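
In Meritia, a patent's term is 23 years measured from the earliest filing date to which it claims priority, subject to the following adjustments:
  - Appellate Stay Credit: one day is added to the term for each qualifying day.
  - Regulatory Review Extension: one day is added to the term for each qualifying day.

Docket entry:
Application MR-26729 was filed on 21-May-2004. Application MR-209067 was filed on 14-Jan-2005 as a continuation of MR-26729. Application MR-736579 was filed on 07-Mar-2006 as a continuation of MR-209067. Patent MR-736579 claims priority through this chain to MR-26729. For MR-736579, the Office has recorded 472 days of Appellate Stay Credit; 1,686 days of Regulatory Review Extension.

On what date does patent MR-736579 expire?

2033-04-17

Earliest priority filing: 21 May 2004.
Base term: 21 May 2004 + 23 years → 21 May 2027.
Appellate Stay Credit: +472 days → 4 September 2028.
Regulatory Review Extension: +1686 days → 17 April 2033.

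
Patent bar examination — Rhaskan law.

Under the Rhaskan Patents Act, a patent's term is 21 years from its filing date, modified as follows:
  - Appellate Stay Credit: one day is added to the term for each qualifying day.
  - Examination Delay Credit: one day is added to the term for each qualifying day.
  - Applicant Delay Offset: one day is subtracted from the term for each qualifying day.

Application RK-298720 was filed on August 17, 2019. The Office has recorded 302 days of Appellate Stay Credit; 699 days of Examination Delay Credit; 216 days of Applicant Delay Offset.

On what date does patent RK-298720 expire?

Base term: filing date + 21 years → 17 August 2040.
Appellate Stay Credit: +302 days → 15 June 2041.
Examination Delay Credit: +699 days → 15 May 2043.
Applicant Delay Offset: −216 days → 11 October 2042.

2042-10-11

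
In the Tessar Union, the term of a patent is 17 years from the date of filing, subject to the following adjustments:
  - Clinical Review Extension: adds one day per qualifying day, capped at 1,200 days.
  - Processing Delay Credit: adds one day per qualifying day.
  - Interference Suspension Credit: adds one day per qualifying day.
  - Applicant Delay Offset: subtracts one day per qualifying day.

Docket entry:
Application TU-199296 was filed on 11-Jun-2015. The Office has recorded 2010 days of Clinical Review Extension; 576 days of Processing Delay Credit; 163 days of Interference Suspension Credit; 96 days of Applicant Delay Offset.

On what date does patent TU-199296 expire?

June 28, 2037

Base term: filing date + 17 years → 11 June 2032.
Clinical Review Extension: 2010 days claimed exceeds the 1200-day cap, so +1200 days → 24 September 2035.
Processing Delay Credit: +576 days → 22 April 2037.
Interference Suspension Credit: +163 days → 2 October 2037.
Applicant Delay Offset: −96 days → 28 June 2037.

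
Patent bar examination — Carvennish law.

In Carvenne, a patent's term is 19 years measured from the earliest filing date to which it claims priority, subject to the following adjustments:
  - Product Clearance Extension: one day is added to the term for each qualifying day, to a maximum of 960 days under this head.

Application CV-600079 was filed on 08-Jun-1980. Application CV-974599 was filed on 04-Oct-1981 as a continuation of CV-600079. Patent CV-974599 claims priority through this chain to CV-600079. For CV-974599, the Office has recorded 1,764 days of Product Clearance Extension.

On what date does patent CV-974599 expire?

January 23, 2002

Earliest priority filing: 8 June 1980.
Base term: 8 June 1980 + 19 years → 8 June 1999.
Product Clearance Extension: 1764 days claimed exceeds the 960-day cap, so +960 days → 23 January 2002.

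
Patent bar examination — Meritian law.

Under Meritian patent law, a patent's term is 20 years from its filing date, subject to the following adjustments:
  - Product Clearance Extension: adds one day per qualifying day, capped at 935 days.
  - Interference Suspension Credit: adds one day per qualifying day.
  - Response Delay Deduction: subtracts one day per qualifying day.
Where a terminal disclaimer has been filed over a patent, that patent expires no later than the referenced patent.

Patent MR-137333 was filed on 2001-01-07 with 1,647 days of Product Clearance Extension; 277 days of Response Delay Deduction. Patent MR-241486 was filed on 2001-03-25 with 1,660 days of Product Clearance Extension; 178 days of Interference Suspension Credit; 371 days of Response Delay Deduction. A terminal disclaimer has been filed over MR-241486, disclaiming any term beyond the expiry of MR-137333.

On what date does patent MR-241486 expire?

October 27, 2022

Natural term of MR-241486:
  Base: filing + 20 years → 25 March 2021.
  Product Clearance Extension: 1660 days claimed exceeds the 935-day cap, so +935 days → 16 October 2023.
  Interference Suspension Credit: +178 days → 11 April 2024.
  Response Delay Deduction: −371 days → 6 April 2023.
Expiry of referenced patent MR-137333:
  Base: filing + 20 years → 7 January 2021.
  Product Clearance Extension: 1647 days claimed exceeds the 935-day cap, so +935 days → 31 July 2023.
  Response Delay Deduction: −277 days → 27 October 2022.
Terminal disclaimer: MR-241486 expires on the earlier of 6 April 2023 and 27 October 2022.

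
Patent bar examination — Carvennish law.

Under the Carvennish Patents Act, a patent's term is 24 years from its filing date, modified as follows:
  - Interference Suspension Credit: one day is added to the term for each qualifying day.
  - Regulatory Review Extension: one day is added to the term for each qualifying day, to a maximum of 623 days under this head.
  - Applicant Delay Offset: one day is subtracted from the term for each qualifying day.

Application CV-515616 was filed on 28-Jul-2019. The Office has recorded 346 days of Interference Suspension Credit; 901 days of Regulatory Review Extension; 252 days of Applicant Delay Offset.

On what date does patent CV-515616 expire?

July 14, 2045

Base term: filing date + 24 years → 28 July 2043.
Interference Suspension Credit: +346 days → 8 July 2044.
Regulatory Review Extension: 901 days claimed exceeds the 623-day cap, so +623 days → 23 March 2046.
Applicant Delay Offset: −252 days → 14 July 2045.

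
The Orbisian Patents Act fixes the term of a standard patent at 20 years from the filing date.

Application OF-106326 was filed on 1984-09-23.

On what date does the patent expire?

Filing date + 20 years → 23 September 2004.

September 23, 2004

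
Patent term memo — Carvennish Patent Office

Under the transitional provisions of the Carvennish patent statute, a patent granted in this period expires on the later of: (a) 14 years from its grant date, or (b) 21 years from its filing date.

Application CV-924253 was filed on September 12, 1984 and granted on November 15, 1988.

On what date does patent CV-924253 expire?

2005-09-12

(a) grant + 14 years → 15 November 2002.
(b) filing + 21 years → 12 September 2005.
Later of the two: 12 September 2005.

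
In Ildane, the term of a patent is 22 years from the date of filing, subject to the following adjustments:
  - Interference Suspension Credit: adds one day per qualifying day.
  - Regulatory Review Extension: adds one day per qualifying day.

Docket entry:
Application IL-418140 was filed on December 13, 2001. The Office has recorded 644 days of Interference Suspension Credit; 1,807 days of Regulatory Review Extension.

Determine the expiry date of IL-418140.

2030-08-29

Base term: filing date + 22 years → 13 December 2023.
Interference Suspension Credit: +644 days → 17 September 2025.
Regulatory Review Extension: +1807 days → 29 August 2030.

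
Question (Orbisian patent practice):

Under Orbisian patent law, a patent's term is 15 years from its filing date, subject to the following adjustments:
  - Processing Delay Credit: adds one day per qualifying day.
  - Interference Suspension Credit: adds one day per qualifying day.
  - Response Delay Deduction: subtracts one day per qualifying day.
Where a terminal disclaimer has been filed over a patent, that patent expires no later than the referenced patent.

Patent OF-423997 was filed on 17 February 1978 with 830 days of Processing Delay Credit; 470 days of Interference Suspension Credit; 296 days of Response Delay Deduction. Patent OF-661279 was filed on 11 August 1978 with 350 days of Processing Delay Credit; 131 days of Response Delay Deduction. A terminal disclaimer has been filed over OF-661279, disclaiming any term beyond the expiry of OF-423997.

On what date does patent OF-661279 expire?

Natural term of OF-661279:
  Base: filing + 15 years → 11 August 1993.
  Processing Delay Credit: +350 days → 27 July 1994.
  Response Delay Deduction: −131 days → 18 March 1994.
Expiry of referenced patent OF-423997:
  Base: filing + 15 years → 17 February 1993.
  Processing Delay Credit: +830 days → 28 May 1995.
  Interference Suspension Credit: +470 days → 9 September 1996.
  Response Delay Deduction: −296 days → 18 November 1995.
Terminal disclaimer: OF-661279 expires on the earlier of 18 March 1994 and 18 November 1995.

March 18, 1994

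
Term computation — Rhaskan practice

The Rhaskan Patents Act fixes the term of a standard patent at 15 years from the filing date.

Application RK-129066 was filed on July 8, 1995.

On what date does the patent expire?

2010-07-08

Filing date + 15 years → 8 July 2010.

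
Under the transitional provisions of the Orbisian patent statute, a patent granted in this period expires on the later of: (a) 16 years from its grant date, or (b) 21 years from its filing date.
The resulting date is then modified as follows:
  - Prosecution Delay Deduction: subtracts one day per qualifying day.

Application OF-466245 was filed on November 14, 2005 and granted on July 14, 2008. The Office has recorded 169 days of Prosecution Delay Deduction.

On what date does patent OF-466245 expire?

(a) grant + 16 years → 14 July 2024.
(b) filing + 21 years → 14 November 2026.
Later of the two: 14 November 2026.
Prosecution Delay Deduction: −169 days → 29 May 2026.

2026-05-29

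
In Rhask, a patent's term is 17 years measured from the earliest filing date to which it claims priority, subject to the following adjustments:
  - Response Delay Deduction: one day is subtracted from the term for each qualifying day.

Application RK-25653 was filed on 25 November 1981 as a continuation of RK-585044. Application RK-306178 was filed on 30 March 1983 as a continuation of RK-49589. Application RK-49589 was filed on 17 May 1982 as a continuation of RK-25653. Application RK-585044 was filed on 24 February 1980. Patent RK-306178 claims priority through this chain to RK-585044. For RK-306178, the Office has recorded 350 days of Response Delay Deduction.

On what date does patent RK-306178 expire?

Earliest priority filing: 24 February 1980.
Base term: 24 February 1980 + 17 years → 24 February 1997.
Response Delay Deduction: −350 days → 11 March 1996.

1996-03-11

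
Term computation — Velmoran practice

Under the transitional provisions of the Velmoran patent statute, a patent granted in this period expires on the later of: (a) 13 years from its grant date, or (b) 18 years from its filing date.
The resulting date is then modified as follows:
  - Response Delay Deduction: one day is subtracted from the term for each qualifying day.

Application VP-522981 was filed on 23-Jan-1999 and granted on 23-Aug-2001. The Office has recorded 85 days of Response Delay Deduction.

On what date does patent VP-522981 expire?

October 30, 2016

(a) grant + 13 years → 23 August 2014.
(b) filing + 18 years → 23 January 2017.
Later of the two: 23 January 2017.
Response Delay Deduction: −85 days → 30 October 2016.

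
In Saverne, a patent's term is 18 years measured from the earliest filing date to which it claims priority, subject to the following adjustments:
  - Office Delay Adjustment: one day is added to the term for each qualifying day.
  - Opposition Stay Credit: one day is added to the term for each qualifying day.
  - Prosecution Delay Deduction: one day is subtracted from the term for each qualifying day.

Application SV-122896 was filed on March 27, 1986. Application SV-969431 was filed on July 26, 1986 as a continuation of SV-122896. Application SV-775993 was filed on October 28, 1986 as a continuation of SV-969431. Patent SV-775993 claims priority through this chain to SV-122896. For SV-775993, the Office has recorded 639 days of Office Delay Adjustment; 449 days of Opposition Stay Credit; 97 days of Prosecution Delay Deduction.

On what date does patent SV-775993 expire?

2006-12-13

Earliest priority filing: 27 March 1986.
Base term: 27 March 1986 + 18 years → 27 March 2004.
Office Delay Adjustment: +639 days → 26 December 2005.
Opposition Stay Credit: +449 days → 20 March 2007.
Prosecution Delay Deduction: −97 days → 13 December 2006.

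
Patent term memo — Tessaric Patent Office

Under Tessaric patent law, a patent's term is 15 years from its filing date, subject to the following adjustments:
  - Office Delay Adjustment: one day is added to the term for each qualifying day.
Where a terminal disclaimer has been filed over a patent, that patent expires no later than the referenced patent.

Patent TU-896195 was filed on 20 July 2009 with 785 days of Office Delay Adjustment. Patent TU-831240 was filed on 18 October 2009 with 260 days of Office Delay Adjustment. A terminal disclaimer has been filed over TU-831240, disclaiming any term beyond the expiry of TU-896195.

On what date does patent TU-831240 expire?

2025-07-05

Natural term of TU-831240:
  Base: filing + 15 years → 18 October 2024.
  Office Delay Adjustment: +260 days → 5 July 2025.
Expiry of referenced patent TU-896195:
  Base: filing + 15 years → 20 July 2024.
  Office Delay Adjustment: +785 days → 13 September 2026.
Terminal disclaimer: TU-831240 expires on the earlier of 5 July 2025 and 13 September 2026.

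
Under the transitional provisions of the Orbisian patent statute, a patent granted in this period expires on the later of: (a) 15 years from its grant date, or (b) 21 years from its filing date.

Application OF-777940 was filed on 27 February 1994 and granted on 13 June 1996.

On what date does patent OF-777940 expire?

(a) grant + 15 years → 13 June 2011.
(b) filing + 21 years → 27 February 2015.
Later of the two: 27 February 2015.

2015-02-27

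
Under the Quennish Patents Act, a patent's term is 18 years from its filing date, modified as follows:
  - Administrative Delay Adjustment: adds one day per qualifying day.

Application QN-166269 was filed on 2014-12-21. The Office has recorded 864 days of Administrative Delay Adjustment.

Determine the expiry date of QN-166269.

2035-05-04

Base term: filing date + 18 years → 21 December 2032.
Administrative Delay Adjustment: +864 days → 4 May 2035.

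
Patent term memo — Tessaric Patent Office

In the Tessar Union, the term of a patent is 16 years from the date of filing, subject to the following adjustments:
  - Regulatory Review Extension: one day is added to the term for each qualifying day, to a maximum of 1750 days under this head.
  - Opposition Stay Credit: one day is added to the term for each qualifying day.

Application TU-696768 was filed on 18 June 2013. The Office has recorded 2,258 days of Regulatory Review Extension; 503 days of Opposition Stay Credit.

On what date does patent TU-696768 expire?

2035-08-19

Base term: filing date + 16 years → 18 June 2029.
Regulatory Review Extension: 2258 days claimed exceeds the 1750-day cap, so +1750 days → 3 April 2034.
Opposition Stay Credit: +503 days → 19 August 2035.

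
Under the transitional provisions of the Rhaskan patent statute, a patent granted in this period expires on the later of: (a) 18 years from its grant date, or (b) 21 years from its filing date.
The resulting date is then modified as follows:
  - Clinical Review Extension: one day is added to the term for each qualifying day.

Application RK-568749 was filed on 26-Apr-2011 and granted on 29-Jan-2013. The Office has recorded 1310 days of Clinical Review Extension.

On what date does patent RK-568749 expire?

(a) grant + 18 years → 29 January 2031.
(b) filing + 21 years → 26 April 2032.
Later of the two: 26 April 2032.
Clinical Review Extension: +1310 days → 27 November 2035.

2035-11-27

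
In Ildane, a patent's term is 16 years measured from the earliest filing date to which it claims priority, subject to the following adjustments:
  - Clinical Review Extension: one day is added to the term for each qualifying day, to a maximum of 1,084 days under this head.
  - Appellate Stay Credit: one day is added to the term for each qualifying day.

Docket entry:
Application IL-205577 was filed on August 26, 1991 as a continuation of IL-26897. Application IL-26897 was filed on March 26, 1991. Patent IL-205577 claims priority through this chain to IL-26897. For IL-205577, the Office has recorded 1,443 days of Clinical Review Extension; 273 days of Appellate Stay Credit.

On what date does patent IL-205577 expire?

Earliest priority filing: 26 March 1991.
Base term: 26 March 1991 + 16 years → 26 March 2007.
Clinical Review Extension: 1443 days claimed exceeds the 1084-day cap, so +1084 days → 14 March 2010.
Appellate Stay Credit: +273 days → 12 December 2010.

December 12, 2010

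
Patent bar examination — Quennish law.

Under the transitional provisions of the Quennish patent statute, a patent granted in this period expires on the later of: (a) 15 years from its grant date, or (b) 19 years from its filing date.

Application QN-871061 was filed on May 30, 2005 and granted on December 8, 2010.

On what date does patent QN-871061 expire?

2025-12-08

(a) grant + 15 years → 8 December 2025.
(b) filing + 19 years → 30 May 2024.
Later of the two: 8 December 2025.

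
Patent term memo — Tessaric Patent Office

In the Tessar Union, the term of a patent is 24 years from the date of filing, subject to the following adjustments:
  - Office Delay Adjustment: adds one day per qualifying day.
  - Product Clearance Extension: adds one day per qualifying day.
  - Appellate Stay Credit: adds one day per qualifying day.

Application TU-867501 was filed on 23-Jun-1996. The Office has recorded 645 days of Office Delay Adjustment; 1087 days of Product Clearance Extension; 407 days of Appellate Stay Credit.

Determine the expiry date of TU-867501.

May 2, 2026

Base term: filing date + 24 years → 23 June 2020.
Office Delay Adjustment: +645 days → 30 March 2022.
Product Clearance Extension: +1087 days → 21 March 2025.
Appellate Stay Credit: +407 days → 2 May 2026.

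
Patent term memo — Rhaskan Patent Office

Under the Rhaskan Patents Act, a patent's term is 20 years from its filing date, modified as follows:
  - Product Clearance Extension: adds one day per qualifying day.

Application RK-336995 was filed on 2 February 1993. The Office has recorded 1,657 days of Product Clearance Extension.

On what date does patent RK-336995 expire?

2017-08-17

Base term: filing date + 20 years → 2 February 2013.
Product Clearance Extension: +1657 days → 17 August 2017.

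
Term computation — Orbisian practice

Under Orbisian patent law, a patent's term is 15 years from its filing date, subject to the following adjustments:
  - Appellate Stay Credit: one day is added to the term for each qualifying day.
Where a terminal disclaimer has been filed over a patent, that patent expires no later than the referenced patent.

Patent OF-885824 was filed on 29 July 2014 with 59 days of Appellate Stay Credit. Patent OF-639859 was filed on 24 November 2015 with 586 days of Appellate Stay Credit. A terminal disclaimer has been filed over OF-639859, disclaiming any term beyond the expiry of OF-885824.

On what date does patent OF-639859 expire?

September 26, 2029

Natural term of OF-639859:
  Base: filing + 15 years → 24 November 2030.
  Appellate Stay Credit: +586 days → 2 July 2032.
Expiry of referenced patent OF-885824:
  Base: filing + 15 years → 29 July 2029.
  Appellate Stay Credit: +59 days → 26 September 2029.
Terminal disclaimer: OF-639859 expires on the earlier of 2 July 2032 and 26 September 2029.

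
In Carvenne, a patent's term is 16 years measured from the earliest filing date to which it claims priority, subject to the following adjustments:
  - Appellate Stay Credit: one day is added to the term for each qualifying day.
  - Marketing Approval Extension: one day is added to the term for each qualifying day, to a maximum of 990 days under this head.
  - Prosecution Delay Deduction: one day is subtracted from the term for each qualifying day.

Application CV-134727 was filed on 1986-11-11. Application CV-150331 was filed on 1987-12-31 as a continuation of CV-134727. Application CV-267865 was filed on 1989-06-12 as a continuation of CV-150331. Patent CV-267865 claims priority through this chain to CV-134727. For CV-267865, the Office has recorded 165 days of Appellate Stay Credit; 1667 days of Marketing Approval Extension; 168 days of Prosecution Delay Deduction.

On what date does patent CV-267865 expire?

Earliest priority filing: 11 November 1986.
Base term: 11 November 1986 + 16 years → 11 November 2002.
Appellate Stay Credit: +165 days → 25 April 2003.
Marketing Approval Extension: 1667 days claimed exceeds the 990-day cap, so +990 days → 9 January 2006.
Prosecution Delay Deduction: −168 days → 25 July 2005.

July 25, 2005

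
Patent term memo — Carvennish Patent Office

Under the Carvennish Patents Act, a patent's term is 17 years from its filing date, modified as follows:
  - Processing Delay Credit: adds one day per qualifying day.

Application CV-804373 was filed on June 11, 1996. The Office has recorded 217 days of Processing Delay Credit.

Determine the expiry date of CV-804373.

2014-01-14

Base term: filing date + 17 years → 11 June 2013.
Processing Delay Credit: +217 days → 14 January 2014.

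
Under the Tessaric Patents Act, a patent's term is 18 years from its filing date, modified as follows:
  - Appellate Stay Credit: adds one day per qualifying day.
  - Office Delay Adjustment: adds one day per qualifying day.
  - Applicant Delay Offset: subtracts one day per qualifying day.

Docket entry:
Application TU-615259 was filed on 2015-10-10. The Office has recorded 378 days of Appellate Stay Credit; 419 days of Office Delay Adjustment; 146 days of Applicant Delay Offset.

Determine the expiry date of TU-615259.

2035-07-23

Base term: filing date + 18 years → 10 October 2033.
Appellate Stay Credit: +378 days → 23 October 2034.
Office Delay Adjustment: +419 days → 16 December 2035.
Applicant Delay Offset: −146 days → 23 July 2035.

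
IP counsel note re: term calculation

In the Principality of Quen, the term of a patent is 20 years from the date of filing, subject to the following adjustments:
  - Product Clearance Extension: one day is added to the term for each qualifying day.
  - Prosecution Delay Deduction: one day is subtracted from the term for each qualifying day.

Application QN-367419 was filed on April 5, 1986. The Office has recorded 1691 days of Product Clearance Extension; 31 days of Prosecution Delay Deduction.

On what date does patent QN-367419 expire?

Base term: filing date + 20 years → 5 April 2006.
Product Clearance Extension: +1691 days → 21 November 2010.
Prosecution Delay Deduction: −31 days → 21 October 2010.

October 21, 2010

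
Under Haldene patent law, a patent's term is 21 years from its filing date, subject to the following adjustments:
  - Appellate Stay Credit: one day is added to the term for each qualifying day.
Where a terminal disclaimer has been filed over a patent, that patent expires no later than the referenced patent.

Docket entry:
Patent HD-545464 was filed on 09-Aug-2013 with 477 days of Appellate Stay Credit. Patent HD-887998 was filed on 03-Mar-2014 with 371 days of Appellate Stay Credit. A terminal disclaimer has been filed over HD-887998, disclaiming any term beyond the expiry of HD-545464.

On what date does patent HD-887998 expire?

Natural term of HD-887998:
  Base: filing + 21 years → 3 March 2035.
  Appellate Stay Credit: +371 days → 8 March 2036.
Expiry of referenced patent HD-545464:
  Base: filing + 21 years → 9 August 2034.
  Appellate Stay Credit: +477 days → 29 November 2035.
Terminal disclaimer: HD-887998 expires on the earlier of 8 March 2036 and 29 November 2035.

2035-11-29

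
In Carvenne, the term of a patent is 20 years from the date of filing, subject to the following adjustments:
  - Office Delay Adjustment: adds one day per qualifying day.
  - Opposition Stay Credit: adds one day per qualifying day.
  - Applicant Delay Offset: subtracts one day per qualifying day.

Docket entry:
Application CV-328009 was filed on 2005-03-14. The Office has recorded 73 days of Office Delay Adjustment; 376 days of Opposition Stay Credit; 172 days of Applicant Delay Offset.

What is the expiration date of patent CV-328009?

2025-12-16

Base term: filing date + 20 years → 14 March 2025.
Office Delay Adjustment: +73 days → 26 May 2025.
Opposition Stay Credit: +376 days → 6 June 2026.
Applicant Delay Offset: −172 days → 16 December 2025.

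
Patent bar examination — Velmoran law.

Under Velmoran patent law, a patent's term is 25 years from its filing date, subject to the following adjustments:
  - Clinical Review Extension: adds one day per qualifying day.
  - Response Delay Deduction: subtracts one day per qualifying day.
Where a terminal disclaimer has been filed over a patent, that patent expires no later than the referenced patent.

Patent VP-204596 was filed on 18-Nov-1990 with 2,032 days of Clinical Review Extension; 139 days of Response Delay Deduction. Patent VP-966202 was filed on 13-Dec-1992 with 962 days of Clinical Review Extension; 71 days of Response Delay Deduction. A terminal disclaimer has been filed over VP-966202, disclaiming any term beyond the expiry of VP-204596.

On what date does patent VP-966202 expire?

May 22, 2020

Natural term of VP-966202:
  Base: filing + 25 years → 13 December 2017.
  Clinical Review Extension: +962 days → 1 August 2020.
  Response Delay Deduction: −71 days → 22 May 2020.
Expiry of referenced patent VP-204596:
  Base: filing + 25 years → 18 November 2015.
  Clinical Review Extension: +2032 days → 11 June 2021.
  Response Delay Deduction: −139 days → 23 January 2021.
Terminal disclaimer: VP-966202 expires on the earlier of 22 May 2020 and 23 January 2021.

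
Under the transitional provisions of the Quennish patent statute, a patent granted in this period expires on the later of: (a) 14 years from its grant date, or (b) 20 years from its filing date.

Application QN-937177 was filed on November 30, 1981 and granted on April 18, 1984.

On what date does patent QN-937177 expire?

(a) grant + 14 years → 18 April 1998.
(b) filing + 20 years → 30 November 2001.
Later of the two: 30 November 2001.

2001-11-30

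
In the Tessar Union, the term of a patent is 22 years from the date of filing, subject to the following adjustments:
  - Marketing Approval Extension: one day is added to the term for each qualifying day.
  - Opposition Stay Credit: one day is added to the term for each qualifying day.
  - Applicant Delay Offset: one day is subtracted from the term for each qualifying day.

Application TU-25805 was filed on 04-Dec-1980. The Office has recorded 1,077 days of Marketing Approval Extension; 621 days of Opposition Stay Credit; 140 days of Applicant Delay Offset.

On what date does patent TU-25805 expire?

Base term: filing date + 22 years → 4 December 2002.
Marketing Approval Extension: +1077 days → 15 November 2005.
Opposition Stay Credit: +621 days → 29 July 2007.
Applicant Delay Offset: −140 days → 11 March 2007.

2007-03-11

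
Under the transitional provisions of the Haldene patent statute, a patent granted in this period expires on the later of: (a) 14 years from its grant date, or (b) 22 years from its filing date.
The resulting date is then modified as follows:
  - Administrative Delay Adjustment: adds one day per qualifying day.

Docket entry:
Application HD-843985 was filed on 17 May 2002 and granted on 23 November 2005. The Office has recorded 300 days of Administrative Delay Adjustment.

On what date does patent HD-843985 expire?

(a) grant + 14 years → 23 November 2019.
(b) filing + 22 years → 17 May 2024.
Later of the two: 17 May 2024.
Administrative Delay Adjustment: +300 days → 13 March 2025.

2025-03-13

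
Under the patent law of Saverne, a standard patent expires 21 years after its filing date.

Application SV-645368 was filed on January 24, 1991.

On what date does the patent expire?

Filing date + 21 years → 24 January 2012.

2012-01-24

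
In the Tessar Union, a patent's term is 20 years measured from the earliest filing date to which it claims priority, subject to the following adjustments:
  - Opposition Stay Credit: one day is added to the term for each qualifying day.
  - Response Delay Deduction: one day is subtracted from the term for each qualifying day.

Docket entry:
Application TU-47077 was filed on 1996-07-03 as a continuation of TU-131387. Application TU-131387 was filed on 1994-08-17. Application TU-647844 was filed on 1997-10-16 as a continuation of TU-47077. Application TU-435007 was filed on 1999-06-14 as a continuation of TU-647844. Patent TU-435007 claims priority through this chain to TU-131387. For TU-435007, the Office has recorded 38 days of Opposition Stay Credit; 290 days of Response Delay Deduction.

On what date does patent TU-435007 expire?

December 8, 2013

Earliest priority filing: 17 August 1994.
Base term: 17 August 1994 + 20 years → 17 August 2014.
Opposition Stay Credit: +38 days → 24 September 2014.
Response Delay Deduction: −290 days → 8 December 2013.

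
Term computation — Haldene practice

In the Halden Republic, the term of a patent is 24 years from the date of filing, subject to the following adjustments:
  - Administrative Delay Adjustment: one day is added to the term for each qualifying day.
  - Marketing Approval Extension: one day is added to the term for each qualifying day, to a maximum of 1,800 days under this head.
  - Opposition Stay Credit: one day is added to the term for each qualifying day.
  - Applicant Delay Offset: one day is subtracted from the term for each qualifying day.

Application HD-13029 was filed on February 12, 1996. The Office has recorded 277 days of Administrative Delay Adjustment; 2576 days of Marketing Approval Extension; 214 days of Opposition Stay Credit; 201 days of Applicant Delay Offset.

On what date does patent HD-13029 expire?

2025-11-02

Base term: filing date + 24 years → 12 February 2020.
Administrative Delay Adjustment: +277 days → 15 November 2020.
Marketing Approval Extension: 2576 days claimed exceeds the 1800-day cap, so +1800 days → 20 October 2025.
Opposition Stay Credit: +214 days → 22 May 2026.
Applicant Delay Offset: −201 days → 2 November 2025.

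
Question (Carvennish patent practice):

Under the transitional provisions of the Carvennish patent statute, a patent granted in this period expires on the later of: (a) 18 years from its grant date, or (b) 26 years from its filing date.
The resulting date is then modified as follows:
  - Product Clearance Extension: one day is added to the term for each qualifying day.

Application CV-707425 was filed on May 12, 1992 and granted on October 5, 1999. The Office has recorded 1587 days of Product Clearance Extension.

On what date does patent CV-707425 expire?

(a) grant + 18 years → 5 October 2017.
(b) filing + 26 years → 12 May 2018.
Later of the two: 12 May 2018.
Product Clearance Extension: +1587 days → 15 September 2022.

2022-09-15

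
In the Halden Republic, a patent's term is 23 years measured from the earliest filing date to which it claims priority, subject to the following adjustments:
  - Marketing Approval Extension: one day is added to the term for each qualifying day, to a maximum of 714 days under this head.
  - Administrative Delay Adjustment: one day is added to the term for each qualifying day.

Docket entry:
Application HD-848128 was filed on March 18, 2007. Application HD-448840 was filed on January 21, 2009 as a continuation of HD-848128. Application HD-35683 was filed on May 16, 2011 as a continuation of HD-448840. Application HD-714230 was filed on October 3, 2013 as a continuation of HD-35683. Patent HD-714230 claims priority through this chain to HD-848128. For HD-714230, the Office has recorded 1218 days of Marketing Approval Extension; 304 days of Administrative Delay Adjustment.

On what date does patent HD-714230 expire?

December 30, 2032

Earliest priority filing: 18 March 2007.
Base term: 18 March 2007 + 23 years → 18 March 2030.
Marketing Approval Extension: 1218 days claimed exceeds the 714-day cap, so +714 days → 1 March 2032.
Administrative Delay Adjustment: +304 days → 30 December 2032.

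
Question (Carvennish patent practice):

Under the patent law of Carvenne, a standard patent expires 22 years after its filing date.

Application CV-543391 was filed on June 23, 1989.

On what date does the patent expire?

Filing date + 22 years → 23 June 2011.

2011-06-23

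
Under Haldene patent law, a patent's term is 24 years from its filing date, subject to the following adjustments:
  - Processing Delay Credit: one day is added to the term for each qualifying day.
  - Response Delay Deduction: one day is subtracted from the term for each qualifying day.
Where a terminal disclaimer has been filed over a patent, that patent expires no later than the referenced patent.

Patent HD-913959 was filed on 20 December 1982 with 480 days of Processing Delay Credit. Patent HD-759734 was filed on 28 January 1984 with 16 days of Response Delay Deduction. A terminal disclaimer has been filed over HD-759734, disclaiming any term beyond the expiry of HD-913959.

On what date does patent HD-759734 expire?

Natural term of HD-759734:
  Base: filing + 24 years → 28 January 2008.
  Response Delay Deduction: −16 days → 12 January 2008.
Expiry of referenced patent HD-913959:
  Base: filing + 24 years → 20 December 2006.
  Processing Delay Credit: +480 days → 13 April 2008.
Terminal disclaimer: HD-759734 expires on the earlier of 12 January 2008 and 13 April 2008.

2008-01-12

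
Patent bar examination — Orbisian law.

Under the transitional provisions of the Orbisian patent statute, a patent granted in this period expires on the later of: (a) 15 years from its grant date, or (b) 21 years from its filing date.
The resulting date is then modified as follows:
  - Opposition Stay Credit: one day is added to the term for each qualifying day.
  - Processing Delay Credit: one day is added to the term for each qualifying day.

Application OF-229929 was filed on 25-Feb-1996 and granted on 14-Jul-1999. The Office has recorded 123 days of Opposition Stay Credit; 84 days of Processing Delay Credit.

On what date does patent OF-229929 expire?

(a) grant + 15 years → 14 July 2014.
(b) filing + 21 years → 25 February 2017.
Later of the two: 25 February 2017.
Opposition Stay Credit: +123 days → 28 June 2017.
Processing Delay Credit: +84 days → 20 September 2017.

September 20, 2017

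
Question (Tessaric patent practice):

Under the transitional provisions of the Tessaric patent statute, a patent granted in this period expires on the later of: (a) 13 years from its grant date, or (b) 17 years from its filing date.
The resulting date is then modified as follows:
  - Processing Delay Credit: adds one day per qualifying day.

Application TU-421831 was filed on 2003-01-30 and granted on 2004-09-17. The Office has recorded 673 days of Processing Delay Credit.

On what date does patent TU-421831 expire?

(a) grant + 13 years → 17 September 2017.
(b) filing + 17 years → 30 January 2020.
Later of the two: 30 January 2020.
Processing Delay Credit: +673 days → 3 December 2021.

2021-12-03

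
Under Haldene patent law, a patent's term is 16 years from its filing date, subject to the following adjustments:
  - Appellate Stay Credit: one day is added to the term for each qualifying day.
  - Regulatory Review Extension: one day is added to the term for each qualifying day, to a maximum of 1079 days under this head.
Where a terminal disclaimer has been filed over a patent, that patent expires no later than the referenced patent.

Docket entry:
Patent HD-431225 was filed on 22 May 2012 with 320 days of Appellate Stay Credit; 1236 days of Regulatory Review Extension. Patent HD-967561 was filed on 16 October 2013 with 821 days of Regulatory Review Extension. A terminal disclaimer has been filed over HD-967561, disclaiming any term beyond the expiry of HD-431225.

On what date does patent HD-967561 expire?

Natural term of HD-967561:
  Base: filing + 16 years → 16 October 2029.
  Regulatory Review Extension: 821 days (within the 1079-day cap) → +821 days → 15 January 2032.
Expiry of referenced patent HD-431225:
  Base: filing + 16 years → 22 May 2028.
  Appellate Stay Credit: +320 days → 7 April 2029.
  Regulatory Review Extension: 1236 days claimed exceeds the 1079-day cap, so +1079 days → 21 March 2032.
Terminal disclaimer: HD-967561 expires on the earlier of 15 January 2032 and 21 March 2032.

2032-01-15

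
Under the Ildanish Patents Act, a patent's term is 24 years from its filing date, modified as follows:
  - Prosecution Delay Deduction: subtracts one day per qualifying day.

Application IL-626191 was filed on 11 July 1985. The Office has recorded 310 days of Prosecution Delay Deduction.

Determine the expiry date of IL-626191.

2008-09-04

Base term: filing date + 24 years → 11 July 2009.
Prosecution Delay Deduction: −310 days → 4 September 2008.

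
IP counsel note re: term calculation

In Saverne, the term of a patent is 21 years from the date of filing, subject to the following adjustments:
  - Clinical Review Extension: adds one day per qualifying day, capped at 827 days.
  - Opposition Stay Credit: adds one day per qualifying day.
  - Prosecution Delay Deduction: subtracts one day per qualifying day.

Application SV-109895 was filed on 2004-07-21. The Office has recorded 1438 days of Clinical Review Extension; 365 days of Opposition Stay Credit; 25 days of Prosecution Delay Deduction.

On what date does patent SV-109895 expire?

2028-09-30

Base term: filing date + 21 years → 21 July 2025.
Clinical Review Extension: 1438 days claimed exceeds the 827-day cap, so +827 days → 26 October 2027.
Opposition Stay Credit: +365 days → 25 October 2028.
Prosecution Delay Deduction: −25 days → 30 September 2028.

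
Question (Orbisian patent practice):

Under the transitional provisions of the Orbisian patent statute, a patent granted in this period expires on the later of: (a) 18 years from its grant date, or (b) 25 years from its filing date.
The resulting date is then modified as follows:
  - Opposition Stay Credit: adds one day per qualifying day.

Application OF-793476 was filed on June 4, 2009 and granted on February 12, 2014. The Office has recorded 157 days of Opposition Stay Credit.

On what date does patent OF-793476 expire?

(a) grant + 18 years → 12 February 2032.
(b) filing + 25 years → 4 June 2034.
Later of the two: 4 June 2034.
Opposition Stay Credit: +157 days → 8 November 2034.

November 8, 2034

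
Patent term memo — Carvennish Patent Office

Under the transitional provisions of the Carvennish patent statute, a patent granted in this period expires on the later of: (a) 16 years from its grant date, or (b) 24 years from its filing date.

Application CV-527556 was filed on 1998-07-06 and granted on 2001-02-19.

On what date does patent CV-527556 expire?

(a) grant + 16 years → 19 February 2017.
(b) filing + 24 years → 6 July 2022.
Later of the two: 6 July 2022.

July 6, 2022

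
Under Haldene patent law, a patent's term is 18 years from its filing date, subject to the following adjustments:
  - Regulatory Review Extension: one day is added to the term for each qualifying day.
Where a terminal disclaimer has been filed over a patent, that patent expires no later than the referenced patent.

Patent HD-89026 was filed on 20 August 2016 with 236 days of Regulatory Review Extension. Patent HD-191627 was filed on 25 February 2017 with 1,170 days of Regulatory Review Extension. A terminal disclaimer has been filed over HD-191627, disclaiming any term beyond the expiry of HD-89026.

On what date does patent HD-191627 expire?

Natural term of HD-191627:
  Base: filing + 18 years → 25 February 2035.
  Regulatory Review Extension: +1170 days → 10 May 2038.
Expiry of referenced patent HD-89026:
  Base: filing + 18 years → 20 August 2034.
  Regulatory Review Extension: +236 days → 13 April 2035.
Terminal disclaimer: HD-191627 expires on the earlier of 10 May 2038 and 13 April 2035.

April 13, 2035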